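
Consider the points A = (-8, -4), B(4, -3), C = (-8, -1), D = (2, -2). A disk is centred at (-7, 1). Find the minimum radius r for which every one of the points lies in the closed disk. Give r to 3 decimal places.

The required radius is the distance from (-7, 1) to the farthest point.
Squared distances: 26, 137, 5, 90.
Maximum is 137, attained at B.
r = √137 ≈ 11.705.

11.705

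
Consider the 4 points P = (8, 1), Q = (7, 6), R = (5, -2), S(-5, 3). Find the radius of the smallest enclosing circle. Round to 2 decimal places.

A smallest enclosing disk is always determined by at most three of the input points on its boundary.
The minimum enclosing circle is determined by three boundary points: P, Q, S.
Their circumcentre is (65/42, 97/42) with r² = 38233/882.
The farthest remaining point R is at distance² 26893/882 ≤ 38233/882.
r = √(38233/882) ≈ 6.58.

6.58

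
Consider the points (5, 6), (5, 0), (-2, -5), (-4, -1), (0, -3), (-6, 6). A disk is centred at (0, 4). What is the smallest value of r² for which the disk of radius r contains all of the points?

85

The required radius is the distance from (0, 4) to the farthest point.
Squared distances: 29, 41, 85, 41, 49, 40.
Maximum is 85, attained at (-2, -5).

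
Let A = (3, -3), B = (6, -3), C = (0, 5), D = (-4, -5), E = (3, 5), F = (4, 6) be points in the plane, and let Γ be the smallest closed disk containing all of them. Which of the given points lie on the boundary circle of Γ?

The minimum enclosing circle is determined by three boundary points: B, D, F.
Their circumcentre is (11/94, 39/94) with r² = 204425/4418.
The farthest remaining point E is at distance² 129601/4418 ≤ 204425/4418.
The points at distance exactly r from the centre are B, D, F — 3 points.

B, D, F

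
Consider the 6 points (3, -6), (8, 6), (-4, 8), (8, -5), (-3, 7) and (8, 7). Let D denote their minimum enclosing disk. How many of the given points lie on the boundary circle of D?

2

By Welzl's lemma the MEC is supported by two points (diametrically opposite) or three points (on a circumcircle).
The farthest pair is (-4, 8)–(8, -5) with squared distance 313. The circle on this segment as diameter has centre (2, 1.5) and r² = 313/4 = 78.25.
Check (3, -6): distance² to centre = 57.25 ≤ 78.25, so it lies inside.
All remaining points lie in this disk, and no smaller disk contains both endpoints, so this is the minimum enclosing circle.
The points at distance exactly r from the centre are (-4, 8), (8, -5) — 2 points.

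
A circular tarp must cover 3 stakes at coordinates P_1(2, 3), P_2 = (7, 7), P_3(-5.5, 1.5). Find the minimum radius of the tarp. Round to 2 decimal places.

6.83

Side lengths²: P_1P_2² = 41, P_1P_3² = 58.5, P_2P_3² = 186.5.
Since P_2P_3² = 186.5 ≥ 58.5 + 41 = 99.5, the angle opposite P_2P_3 is not acute, so the smallest enclosing circle has P_2P_3 as diameter.
Centre = midpoint of P_2P_3 = (0.75, 4.25), r² = 186.5/4 = 46.625.
r = √(46.625) ≈ 6.83.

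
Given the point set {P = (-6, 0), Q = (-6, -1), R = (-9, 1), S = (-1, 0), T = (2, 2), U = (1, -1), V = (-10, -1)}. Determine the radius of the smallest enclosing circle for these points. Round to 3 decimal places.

By Welzl's lemma the MEC is supported by two points (diametrically opposite) or three points (on a circumcircle).
The farthest pair is T–V with squared distance 153. The circle on this segment as diameter has centre (-4, 0.5) and r² = 153/4 = 38.25.
Check P: distance² to centre = 4.25 ≤ 38.25, so it lies inside.
All remaining points lie in this disk, and no smaller disk contains both endpoints, so this is the minimum enclosing circle.
r = √(38.25) ≈ 6.185.

6.185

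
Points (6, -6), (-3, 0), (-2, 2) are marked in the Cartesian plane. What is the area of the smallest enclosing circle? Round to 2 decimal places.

Call the three points A, B, C in the order given.
Side lengths²: AB² = 117, AC² = 128, BC² = 5.
Since AC² = 128 ≥ 117 + 5 = 122, the angle opposite AC is not acute, so the smallest enclosing circle has AC as diameter.
Centre = midpoint of AC = (2, -2), r² = 128/4 = 32.
Area = π·r² = π·32 ≈ 100.53.

100.53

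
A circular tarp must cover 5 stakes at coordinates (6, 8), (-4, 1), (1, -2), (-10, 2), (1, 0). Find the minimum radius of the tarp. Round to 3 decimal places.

8.544

The farthest pair is (6, 8)–(-10, 2) with squared distance 292. The circle on this segment as diameter has centre (-2, 5) and r² = 292/4 = 73.
Check (-4, 1): distance² to centre = 20 ≤ 73, so it lies inside.
All remaining points lie in this disk, and no smaller disk contains both endpoints, so this is the minimum enclosing circle.
r = √73 ≈ 8.544.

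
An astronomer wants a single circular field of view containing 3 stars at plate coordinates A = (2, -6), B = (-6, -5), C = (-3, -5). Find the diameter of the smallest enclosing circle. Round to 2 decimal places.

8.06

Side lengths²: AB² = 65, AC² = 26, BC² = 9.
Since AB² = 65 ≥ 26 + 9 = 35, the angle opposite AB is not acute, so the smallest enclosing circle has AB as diameter.
Centre = midpoint of AB = (-2, -5.5), r² = 65/4 = 16.25.
Diameter = 2r = 2√(16.25) ≈ 8.06.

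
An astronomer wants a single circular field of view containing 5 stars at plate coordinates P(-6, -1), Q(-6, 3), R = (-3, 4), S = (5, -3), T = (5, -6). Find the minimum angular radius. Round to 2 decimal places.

The farthest pair is Q–T with squared distance 202. The circle on this segment as diameter has centre (-0.5, -1.5) and r² = 202/4 = 50.5.
Check P: distance² to centre = 30.5 ≤ 50.5, so it lies inside.
All remaining points lie in this disk, and no smaller disk contains both endpoints, so this is the minimum enclosing circle.
r = √(50.5) ≈ 7.11.

7.11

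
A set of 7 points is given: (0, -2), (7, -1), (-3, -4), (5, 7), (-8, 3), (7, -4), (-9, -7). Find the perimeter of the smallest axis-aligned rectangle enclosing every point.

Width = max x − min x = 7 − (-9) = 16.
Height = max y − min y = 7 − (-7) = 14.
Perimeter = 2(16 + 14) = 60.

60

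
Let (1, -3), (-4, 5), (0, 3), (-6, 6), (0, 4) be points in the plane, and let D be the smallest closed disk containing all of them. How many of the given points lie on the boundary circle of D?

By Welzl's lemma the MEC is supported by two points (diametrically opposite) or three points (on a circumcircle).
The farthest pair is (1, -3)–(-6, 6) with squared distance 130. The circle on this segment as diameter has centre (-2.5, 1.5) and r² = 130/4 = 32.5.
Check (-4, 5): distance² to centre = 14.5 ≤ 32.5, so it lies inside.
All remaining points lie in this disk, and no smaller disk contains both endpoints, so this is the minimum enclosing circle.
The points at distance exactly r from the centre are (1, -3), (-6, 6) — 2 points.

2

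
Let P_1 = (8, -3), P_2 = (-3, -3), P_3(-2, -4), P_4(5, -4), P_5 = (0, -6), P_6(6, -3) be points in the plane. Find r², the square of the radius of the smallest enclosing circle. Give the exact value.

30.25

The farthest pair is P_1–P_2 with squared distance 121. The circle on this segment as diameter has centre (2.5, -3) and r² = 121/4 = 30.25.
Check P_3: distance² to centre = 21.25 ≤ 30.25, so it lies inside.
All remaining points lie in this disk, and no smaller disk contains both endpoints, so this is the minimum enclosing circle.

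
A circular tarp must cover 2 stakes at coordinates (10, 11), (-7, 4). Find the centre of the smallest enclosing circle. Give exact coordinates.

The smallest circle enclosing two points has them as diameter endpoints.
Centre = midpoint = (1.5, 7.5); r² = |(10, 11)−(-7, 4)|²/4 = 338/4 = 84.5.
Centre = (1.5, 7.5).

(1.5, 7.5)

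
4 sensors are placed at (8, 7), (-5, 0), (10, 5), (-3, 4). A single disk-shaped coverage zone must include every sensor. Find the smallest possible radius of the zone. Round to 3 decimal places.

7.906

By Welzl's lemma the MEC is supported by two points (diametrically opposite) or three points (on a circumcircle).
The farthest pair is (-5, 0)–(10, 5) with squared distance 250. The circle on this segment as diameter has centre (2.5, 2.5) and r² = 250/4 = 62.5.
Check (8, 7): distance² to centre = 50.5 ≤ 62.5, so it lies inside.
All remaining points lie in this disk, and no smaller disk contains both endpoints, so this is the minimum enclosing circle.
r = √(62.5) ≈ 7.906.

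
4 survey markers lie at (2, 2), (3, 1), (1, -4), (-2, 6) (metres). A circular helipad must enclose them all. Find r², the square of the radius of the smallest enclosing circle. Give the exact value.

27.25

The minimum enclosing circle of a finite set is fixed by two of the points (as a diameter) or three (as a circumcircle).
The farthest pair is (1, -4)–(-2, 6) with squared distance 109. The circle on this segment as diameter has centre (-0.5, 1) and r² = 109/4 = 27.25.
Check (2, 2): distance² to centre = 7.25 ≤ 27.25, so it lies inside.
All remaining points lie in this disk, and no smaller disk contains both endpoints, so this is the minimum enclosing circle.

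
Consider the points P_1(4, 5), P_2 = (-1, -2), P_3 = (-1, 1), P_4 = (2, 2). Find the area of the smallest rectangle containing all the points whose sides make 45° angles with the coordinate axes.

In coordinates u = x + y, v = x − y the rectangle is axis-aligned; the map (x,y)→(u,v) scales areas by 2.
u-values: 9, -3, 0, 4; range = 9 − (-3) = 12.
v-values: -1, 1, -2, 0; range = 1 − (-2) = 3.
Area = (12 × 3) / 2 = 18.

18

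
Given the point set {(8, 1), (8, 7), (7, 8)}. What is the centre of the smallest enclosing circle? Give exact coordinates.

(7.5, 4.5)

Call the three points A, B, C in the order given.
Side lengths²: AB² = 36, AC² = 50, BC² = 2.
Since AC² = 50 ≥ 36 + 2 = 38, the angle opposite AC is not acute, so the smallest enclosing circle has AC as diameter.
Centre = midpoint of AC = (7.5, 4.5), r² = 50/4 = 12.5.
Centre = (7.5, 4.5).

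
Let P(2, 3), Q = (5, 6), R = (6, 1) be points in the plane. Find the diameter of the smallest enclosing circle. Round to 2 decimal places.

Side lengths²: PQ² = 18, PR² = 20, QR² = 26.
Since QR² = 26 < 20 + 18 = 38, the triangle is acute, so the smallest enclosing circle is the circumcircle.
Circumcentre = (14/3, 10/3), r² = 65/9.
Diameter = 2r = 2√(65/9) ≈ 5.37.

5.37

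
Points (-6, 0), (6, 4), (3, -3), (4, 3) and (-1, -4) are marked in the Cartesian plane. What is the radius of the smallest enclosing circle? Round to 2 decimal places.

The farthest pair is (-6, 0)–(6, 4) with squared distance 160. The circle on this segment as diameter has centre (0, 2) and r² = 160/4 = 40.
Check (3, -3): distance² to centre = 34 ≤ 40, so it lies inside.
All remaining points lie in this disk, and no smaller disk contains both endpoints, so this is the minimum enclosing circle.
r = √40 ≈ 6.32.

6.32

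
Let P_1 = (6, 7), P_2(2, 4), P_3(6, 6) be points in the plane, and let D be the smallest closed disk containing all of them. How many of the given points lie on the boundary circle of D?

2

Side lengths²: P_1P_2² = 25, P_1P_3² = 1, P_2P_3² = 20.
Since P_1P_2² = 25 ≥ 20 + 1 = 21, the angle opposite P_1P_2 is not acute, so the smallest enclosing circle has P_1P_2 as diameter.
Centre = midpoint of P_1P_2 = (4, 5.5), r² = 25/4 = 6.25.
The points at distance exactly r from the centre are P_1, P_2 — 2 points.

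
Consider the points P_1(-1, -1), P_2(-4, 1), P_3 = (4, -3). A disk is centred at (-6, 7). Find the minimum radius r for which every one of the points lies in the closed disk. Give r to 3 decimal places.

The required radius is the distance from (-6, 7) to the farthest point.
Squared distances: 89, 40, 200.
Maximum is 200, attained at P_3.
r = √200 ≈ 14.142.

14.142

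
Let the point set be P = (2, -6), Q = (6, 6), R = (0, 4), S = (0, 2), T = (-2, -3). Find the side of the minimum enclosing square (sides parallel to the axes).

The bounding box has width 8 and height 12.
An axis-aligned square enclosing the set must have side ≥ max(width, height).
So the minimum side is max(8, 12) = 12.

12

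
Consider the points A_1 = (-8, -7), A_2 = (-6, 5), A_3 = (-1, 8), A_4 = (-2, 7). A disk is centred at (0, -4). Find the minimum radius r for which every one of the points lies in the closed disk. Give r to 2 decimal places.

The required radius is the distance from (0, -4) to the farthest point.
Squared distances: 73, 117, 145, 125.
Maximum is 145, attained at A_3.
r = √145 ≈ 12.04.

12.04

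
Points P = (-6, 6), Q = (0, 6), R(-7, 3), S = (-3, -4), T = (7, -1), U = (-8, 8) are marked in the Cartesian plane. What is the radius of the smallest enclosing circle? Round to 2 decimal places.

The farthest pair is T–U with squared distance 306. The circle on this segment as diameter has centre (-0.5, 3.5) and r² = 306/4 = 76.5.
Check P: distance² to centre = 36.5 ≤ 76.5, so it lies inside.
All remaining points lie in this disk, and no smaller disk contains both endpoints, so this is the minimum enclosing circle.
r = √(76.5) ≈ 8.75.

8.75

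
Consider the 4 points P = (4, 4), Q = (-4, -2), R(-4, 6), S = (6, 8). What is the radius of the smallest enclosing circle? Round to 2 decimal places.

7.07

The minimum enclosing circle of a finite set is fixed by two of the points (as a diameter) or three (as a circumcircle).
The farthest pair is Q–S with squared distance 200. The circle on this segment as diameter has centre (1, 3) and r² = 200/4 = 50.
Check P: distance² to centre = 10 ≤ 50, so it lies inside.
All remaining points lie in this disk, and no smaller disk contains both endpoints, so this is the minimum enclosing circle.
r = √50 ≈ 7.07.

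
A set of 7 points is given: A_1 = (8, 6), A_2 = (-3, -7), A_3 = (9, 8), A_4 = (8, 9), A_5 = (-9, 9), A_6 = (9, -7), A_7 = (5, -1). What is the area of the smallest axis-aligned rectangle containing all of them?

x ranges over [-9, 9], width 18.
y ranges over [-7, 9], height 16.
Area = 18 × 16 = 288.

288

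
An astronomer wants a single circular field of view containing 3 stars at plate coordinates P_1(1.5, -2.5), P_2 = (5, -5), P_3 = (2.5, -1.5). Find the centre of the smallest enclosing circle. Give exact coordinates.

Side lengths²: P_1P_2² = 18.5, P_1P_3² = 2, P_2P_3² = 18.5.
Since P_2P_3² = 18.5 < 18.5 + 2 = 20.5, the triangle is acute, so the smallest enclosing circle is the circumcircle.
Circumcentre = (83/24, -83/24), r² = 1369/288.
Centre = (83/24, -83/24).

(83/24, -83/24)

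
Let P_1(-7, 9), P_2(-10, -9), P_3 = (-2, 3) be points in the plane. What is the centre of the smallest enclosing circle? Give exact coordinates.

(-8.5, 0)

Side lengths²: P_1P_2² = 333, P_1P_3² = 61, P_2P_3² = 208.
Since P_1P_2² = 333 ≥ 208 + 61 = 269, the angle opposite P_1P_2 is not acute, so the smallest enclosing circle has P_1P_2 as diameter.
Centre = midpoint of P_1P_2 = (-8.5, 0), r² = 333/4 = 83.25.
Centre = (-8.5, 0).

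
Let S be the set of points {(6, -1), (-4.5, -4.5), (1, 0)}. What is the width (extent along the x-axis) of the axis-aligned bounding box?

max x = 6, min x = -4.5, so width = 10.5.

10.5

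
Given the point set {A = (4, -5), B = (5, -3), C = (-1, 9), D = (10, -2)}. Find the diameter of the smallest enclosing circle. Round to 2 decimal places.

The minimum enclosing circle of a finite set is fixed by two of the points (as a diameter) or three (as a circumcircle).
The minimum enclosing circle is determined by three boundary points: A, C, D.
Their circumcentre is (23/6, 17/6) with r² = 1105/18.
The farthest remaining point B is at distance² 637/18 ≤ 1105/18.
Diameter = 2r = 2√(1105/18) ≈ 15.67.

15.67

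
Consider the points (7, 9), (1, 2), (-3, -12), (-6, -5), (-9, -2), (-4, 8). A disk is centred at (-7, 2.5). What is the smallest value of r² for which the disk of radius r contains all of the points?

The required radius is the distance from (-7, 2.5) to the farthest point.
Squared distances: 238.25, 64.25, 226.25, 57.25, 24.25, 39.25.
Maximum is 238.25, attained at (7, 9).

238.25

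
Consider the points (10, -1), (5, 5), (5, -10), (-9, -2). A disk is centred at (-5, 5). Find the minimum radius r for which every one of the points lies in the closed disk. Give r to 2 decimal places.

18.03

The required radius is the distance from (-5, 5) to the farthest point.
Squared distances: 261, 100, 325, 65.
Maximum is 325, attained at (5, -10).
r = √325 ≈ 18.03.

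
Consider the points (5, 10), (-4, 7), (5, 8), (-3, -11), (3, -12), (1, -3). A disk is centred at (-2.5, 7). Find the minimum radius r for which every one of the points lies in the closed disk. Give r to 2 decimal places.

19.78

The required radius is the distance from (-2.5, 7) to the farthest point.
Squared distances: 65.25, 2.25, 57.25, 324.25, 391.25, 112.25.
Maximum is 391.25, attained at (3, -12).
r = √(391.25) ≈ 19.78.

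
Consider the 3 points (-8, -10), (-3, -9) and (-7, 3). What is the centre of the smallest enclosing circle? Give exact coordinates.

(-6.6875, -3.5625)

Call the three points A, B, C in the order given.
Side lengths²: AB² = 26, AC² = 170, BC² = 160.
Since AC² = 170 < 160 + 26 = 186, the triangle is acute, so the smallest enclosing circle is the circumcircle.
Circumcentre = (-6.6875, -3.5625), r² = 43.1640625.
Centre = (-6.6875, -3.5625).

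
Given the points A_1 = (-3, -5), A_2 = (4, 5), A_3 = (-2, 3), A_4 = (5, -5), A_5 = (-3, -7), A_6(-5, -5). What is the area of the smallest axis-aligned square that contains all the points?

The bounding box has width 10 and height 12.
An axis-aligned square enclosing the set must have side ≥ max(width, height).
So the minimum side is max(10, 12) = 12.
Area = 12² = 144.

144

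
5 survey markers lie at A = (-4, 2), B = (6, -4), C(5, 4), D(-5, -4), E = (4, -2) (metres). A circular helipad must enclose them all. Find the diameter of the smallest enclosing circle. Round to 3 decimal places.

12.906

The minimum enclosing circle of a finite set is fixed by two of the points (as a diameter) or three (as a circumcircle).
The minimum enclosing circle is determined by three boundary points: B, C, D.
Their circumcentre is (0.5, -0.625) with r² = 41.640625.
The farthest remaining point A is at distance² 27.140625 ≤ 41.640625.
Diameter = 2r = 2√(41.640625) ≈ 12.906.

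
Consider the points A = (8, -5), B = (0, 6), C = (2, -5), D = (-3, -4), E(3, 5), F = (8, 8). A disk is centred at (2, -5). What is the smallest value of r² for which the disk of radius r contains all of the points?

The required radius is the distance from (2, -5) to the farthest point.
Squared distances: 36, 125, 0, 26, 101, 205.
Maximum is 205, attained at F.

205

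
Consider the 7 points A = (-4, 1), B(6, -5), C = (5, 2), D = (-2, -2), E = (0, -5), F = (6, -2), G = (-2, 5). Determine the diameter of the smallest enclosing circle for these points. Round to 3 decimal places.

By Welzl's lemma the MEC is supported by two points (diametrically opposite) or three points (on a circumcircle).
The farthest pair is B–G with squared distance 164. The circle on this segment as diameter has centre (2, 0) and r² = 164/4 = 41.
Check A: distance² to centre = 37 ≤ 41, so it lies inside.
All remaining points lie in this disk, and no smaller disk contains both endpoints, so this is the minimum enclosing circle.
Diameter = 2r = 2√41 ≈ 12.806.

12.806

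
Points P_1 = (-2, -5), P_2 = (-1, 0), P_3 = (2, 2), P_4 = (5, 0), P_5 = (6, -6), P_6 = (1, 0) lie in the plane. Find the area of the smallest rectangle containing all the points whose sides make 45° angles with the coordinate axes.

78

In coordinates u = x + y, v = x − y the rectangle is axis-aligned; the map (x,y)→(u,v) scales areas by 2.
u-values: -7, -1, 4, 5, 0, 1; range = 5 − (-7) = 12.
v-values: 3, -1, 0, 5, 12, 1; range = 12 − (-1) = 13.
Area = (12 × 13) / 2 = 78.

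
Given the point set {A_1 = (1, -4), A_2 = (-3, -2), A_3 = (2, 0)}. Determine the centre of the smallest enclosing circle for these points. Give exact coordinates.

Side lengths²: A_1A_2² = 20, A_1A_3² = 17, A_2A_3² = 29.
Since A_2A_3² = 29 < 20 + 17 = 37, the triangle is acute, so the smallest enclosing circle is the circumcircle.
Circumcentre = (-5/18, -14/9), r² = 2465/324.
Centre = (-5/18, -14/9).

(-5/18, -14/9)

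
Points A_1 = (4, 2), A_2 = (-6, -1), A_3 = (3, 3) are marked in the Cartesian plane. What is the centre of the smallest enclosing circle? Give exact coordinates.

Side lengths²: A_1A_2² = 109, A_1A_3² = 2, A_2A_3² = 97.
Since A_1A_2² = 109 ≥ 97 + 2 = 99, the angle opposite A_1A_2 is not acute, so the smallest enclosing circle has A_1A_2 as diameter.
Centre = midpoint of A_1A_2 = (-1, 0.5), r² = 109/4 = 27.25.
Centre = (-1, 0.5).

(-1, 0.5)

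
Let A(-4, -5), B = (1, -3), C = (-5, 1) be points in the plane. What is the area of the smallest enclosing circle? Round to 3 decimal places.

42.795

Side lengths²: AB² = 29, AC² = 37, BC² = 52.
Since BC² = 52 < 37 + 29 = 66, the triangle is acute, so the smallest enclosing circle is the circumcircle.
Circumcentre = (-2.4375, -1.65625), r² = 13.6220703125.
Area = π·r² = π·13.6220703125 ≈ 42.795.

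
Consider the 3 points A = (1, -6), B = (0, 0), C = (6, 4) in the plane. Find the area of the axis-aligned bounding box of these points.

x ranges over [0, 6], width 6.
y ranges over [-6, 4], height 10.
Area = 6 × 10 = 60.

60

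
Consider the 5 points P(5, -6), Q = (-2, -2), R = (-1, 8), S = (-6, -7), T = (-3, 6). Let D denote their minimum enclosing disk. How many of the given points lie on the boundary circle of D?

3

By Welzl's lemma the MEC is supported by two points (diametrically opposite) or three points (on a circumcircle).
The minimum enclosing circle is determined by three boundary points: P, R, S.
Their circumcentre is (-1.0625, -0.3125) with r² = 69.1015625.
The farthest remaining point T is at distance² 43.6015625 ≤ 69.1015625.
The points at distance exactly r from the centre are P, R, S — 3 points.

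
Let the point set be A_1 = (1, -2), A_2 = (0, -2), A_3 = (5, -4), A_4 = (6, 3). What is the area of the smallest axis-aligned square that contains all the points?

The bounding box has width 6 and height 7.
An axis-aligned square enclosing the set must have side ≥ max(width, height).
So the minimum side is max(6, 7) = 7.
Area = 7² = 49.

49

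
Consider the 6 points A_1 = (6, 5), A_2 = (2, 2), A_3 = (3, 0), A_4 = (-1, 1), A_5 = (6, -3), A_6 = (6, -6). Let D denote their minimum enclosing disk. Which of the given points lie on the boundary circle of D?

By Welzl's lemma the MEC is supported by two points (diametrically opposite) or three points (on a circumcircle).
The minimum enclosing circle is determined by three boundary points: A_1, A_4, A_6.
Their circumcentre is (4.5, -0.5) with r² = 32.5.
The farthest remaining point A_2 is at distance² 12.5 ≤ 32.5.
The points at distance exactly r from the centre are A_1, A_4, A_6 — 3 points.

A_1, A_4, A_6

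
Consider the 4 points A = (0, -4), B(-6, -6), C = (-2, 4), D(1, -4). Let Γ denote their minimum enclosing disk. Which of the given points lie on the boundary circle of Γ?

By Welzl's lemma the MEC is supported by two points (diametrically opposite) or three points (on a circumcircle).
The minimum enclosing circle is determined by three boundary points: B, C, D.
Their circumcentre is (-223/62, -36/31) with r² = 112201/3844.
The farthest remaining point A is at distance² 80705/3844 ≤ 112201/3844.
The points at distance exactly r from the centre are B, C, D — 3 points.

B, C, D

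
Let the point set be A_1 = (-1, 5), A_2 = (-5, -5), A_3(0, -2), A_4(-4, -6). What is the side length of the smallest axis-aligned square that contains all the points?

11

The bounding box has width 5 and height 11.
An axis-aligned square enclosing the set must have side ≥ max(width, height).
So the minimum side is max(5, 11) = 11.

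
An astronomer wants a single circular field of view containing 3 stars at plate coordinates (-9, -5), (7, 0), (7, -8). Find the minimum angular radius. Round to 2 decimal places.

Call the three points A, B, C in the order given.
Side lengths²: AB² = 281, AC² = 265, BC² = 64.
Since AB² = 281 < 265 + 64 = 329, the triangle is acute, so the smallest enclosing circle is the circumcircle.
Circumcentre = (-0.53125, -4), r² = 72.7197265625.
r = √(72.7197265625) ≈ 8.53.

8.53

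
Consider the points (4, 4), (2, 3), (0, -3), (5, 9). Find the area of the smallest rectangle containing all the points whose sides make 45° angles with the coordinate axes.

59.5

In coordinates u = x + y, v = x − y the rectangle is axis-aligned; the map (x,y)→(u,v) scales areas by 2.
u-values: 8, 5, -3, 14; range = 14 − (-3) = 17.
v-values: 0, -1, 3, -4; range = 3 − (-4) = 7.
Area = (17 × 7) / 2 = 59.5.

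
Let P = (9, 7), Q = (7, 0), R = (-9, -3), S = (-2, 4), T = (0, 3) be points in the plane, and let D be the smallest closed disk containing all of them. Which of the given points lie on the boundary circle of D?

The minimum enclosing circle of a finite set is fixed by two of the points (as a diameter) or three (as a circumcircle).
The farthest pair is P–R with squared distance 424. The circle on this segment as diameter has centre (0, 2) and r² = 424/4 = 106.
Check Q: distance² to centre = 53 ≤ 106, so it lies inside.
All remaining points lie in this disk, and no smaller disk contains both endpoints, so this is the minimum enclosing circle.
The points at distance exactly r from the centre are P, R — 2 points.

P, R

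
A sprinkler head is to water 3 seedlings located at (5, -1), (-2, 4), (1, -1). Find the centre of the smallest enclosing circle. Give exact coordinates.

(1.5, 1.5)

Call the three points A, B, C in the order given.
Side lengths²: AB² = 74, AC² = 16, BC² = 34.
Since AB² = 74 ≥ 34 + 16 = 50, the angle opposite AB is not acute, so the smallest enclosing circle has AB as diameter.
Centre = midpoint of AB = (1.5, 1.5), r² = 74/4 = 18.5.
Centre = (1.5, 1.5).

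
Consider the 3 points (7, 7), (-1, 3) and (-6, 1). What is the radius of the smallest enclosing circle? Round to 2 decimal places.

7.16

Call the three points A, B, C in the order given.
Side lengths²: AB² = 80, AC² = 205, BC² = 29.
Since AC² = 205 ≥ 80 + 29 = 109, the angle opposite AC is not acute, so the smallest enclosing circle has AC as diameter.
Centre = midpoint of AC = (0.5, 4), r² = 205/4 = 51.25.
r = √(51.25) ≈ 7.16.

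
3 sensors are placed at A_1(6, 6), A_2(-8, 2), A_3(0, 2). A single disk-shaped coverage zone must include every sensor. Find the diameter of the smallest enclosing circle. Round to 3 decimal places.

Side lengths²: A_1A_2² = 212, A_1A_3² = 52, A_2A_3² = 64.
Since A_1A_2² = 212 ≥ 64 + 52 = 116, the angle opposite A_1A_2 is not acute, so the smallest enclosing circle has A_1A_2 as diameter.
Centre = midpoint of A_1A_2 = (-1, 4), r² = 212/4 = 53.
Diameter = 2r = 2√53 ≈ 14.560.

14.560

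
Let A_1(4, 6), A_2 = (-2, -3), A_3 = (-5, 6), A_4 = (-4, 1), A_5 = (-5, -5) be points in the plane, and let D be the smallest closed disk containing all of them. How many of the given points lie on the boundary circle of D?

By Welzl's lemma the MEC is supported by two points (diametrically opposite) or three points (on a circumcircle).
The farthest pair is A_1–A_5 with squared distance 202. The circle on this segment as diameter has centre (-0.5, 0.5) and r² = 202/4 = 50.5.
Check A_2: distance² to centre = 14.5 ≤ 50.5, so it lies inside.
All remaining points lie in this disk, and no smaller disk contains both endpoints, so this is the minimum enclosing circle.
The points at distance exactly r from the centre are A_1, A_3, A_5 — 3 points.

3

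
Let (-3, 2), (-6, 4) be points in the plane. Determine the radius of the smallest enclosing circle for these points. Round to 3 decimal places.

The smallest circle enclosing two points has them as diameter endpoints.
Centre = midpoint = (-4.5, 3); r² = |(-3, 2)−(-6, 4)|²/4 = 13/4 = 3.25.
r = √(3.25) ≈ 1.803.

1.803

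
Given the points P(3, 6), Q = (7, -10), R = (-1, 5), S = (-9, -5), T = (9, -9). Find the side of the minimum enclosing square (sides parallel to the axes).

18

The bounding box has width 18 and height 16.
An axis-aligned square enclosing the set must have side ≥ max(width, height).
So the minimum side is max(18, 16) = 18.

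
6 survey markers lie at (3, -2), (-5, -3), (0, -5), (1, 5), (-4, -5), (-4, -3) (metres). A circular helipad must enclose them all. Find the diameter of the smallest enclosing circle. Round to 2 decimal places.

A smallest enclosing disk is always determined by at most three of the input points on its boundary.
The farthest pair is (1, 5)–(-4, -5) with squared distance 125. The circle on this segment as diameter has centre (-1.5, 0) and r² = 125/4 = 31.25.
Check (3, -2): distance² to centre = 24.25 ≤ 31.25, so it lies inside.
All remaining points lie in this disk, and no smaller disk contains both endpoints, so this is the minimum enclosing circle.
Diameter = 2r = 2√(31.25) ≈ 11.18.

11.18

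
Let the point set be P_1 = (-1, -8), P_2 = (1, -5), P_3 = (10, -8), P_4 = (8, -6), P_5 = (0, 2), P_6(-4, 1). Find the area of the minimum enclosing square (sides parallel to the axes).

The bounding box has width 14 and height 10.
An axis-aligned square enclosing the set must have side ≥ max(width, height).
So the minimum side is max(14, 10) = 14.
Area = 14² = 196.

196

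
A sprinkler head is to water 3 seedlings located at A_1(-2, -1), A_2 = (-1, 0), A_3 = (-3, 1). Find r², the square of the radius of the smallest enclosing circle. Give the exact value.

25/18

Side lengths²: A_1A_2² = 2, A_1A_3² = 5, A_2A_3² = 5.
Since A_2A_3² = 5 < 5 + 2 = 7, the triangle is acute, so the smallest enclosing circle is the circumcircle.
Circumcentre = (-13/6, 1/6), r² = 25/18.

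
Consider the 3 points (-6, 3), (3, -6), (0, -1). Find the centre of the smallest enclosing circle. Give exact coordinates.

Call the three points A, B, C in the order given.
Side lengths²: AB² = 162, AC² = 52, BC² = 34.
Since AB² = 162 ≥ 52 + 34 = 86, the angle opposite AB is not acute, so the smallest enclosing circle has AB as diameter.
Centre = midpoint of AB = (-1.5, -1.5), r² = 162/4 = 40.5.
Centre = (-1.5, -1.5).

(-1.5, -1.5)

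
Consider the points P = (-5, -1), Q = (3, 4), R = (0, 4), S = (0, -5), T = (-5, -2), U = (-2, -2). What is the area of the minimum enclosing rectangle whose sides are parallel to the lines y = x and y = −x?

63

In coordinates u = x + y, v = x − y the rectangle is axis-aligned; the map (x,y)→(u,v) scales areas by 2.
u-values: -6, 7, 4, -5, -7, -4; range = 7 − (-7) = 14.
v-values: -4, -1, -4, 5, -3, 0; range = 5 − (-4) = 9.
Area = (14 × 9) / 2 = 63.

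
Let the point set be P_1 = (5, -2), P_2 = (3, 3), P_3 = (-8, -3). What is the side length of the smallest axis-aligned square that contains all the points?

The bounding box has width 13 and height 6.
An axis-aligned square enclosing the set must have side ≥ max(width, height).
So the minimum side is max(13, 6) = 13.

13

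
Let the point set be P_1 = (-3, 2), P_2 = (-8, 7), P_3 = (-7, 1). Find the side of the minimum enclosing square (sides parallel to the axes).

6

The bounding box has width 5 and height 6.
An axis-aligned square enclosing the set must have side ≥ max(width, height).
So the minimum side is max(5, 6) = 6.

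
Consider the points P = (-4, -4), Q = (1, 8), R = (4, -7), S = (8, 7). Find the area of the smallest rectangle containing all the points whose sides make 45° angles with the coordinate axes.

207

In coordinates u = x + y, v = x − y the rectangle is axis-aligned; the map (x,y)→(u,v) scales areas by 2.
u-values: -8, 9, -3, 15; range = 15 − (-8) = 23.
v-values: 0, -7, 11, 1; range = 11 − (-7) = 18.
Area = (23 × 18) / 2 = 207.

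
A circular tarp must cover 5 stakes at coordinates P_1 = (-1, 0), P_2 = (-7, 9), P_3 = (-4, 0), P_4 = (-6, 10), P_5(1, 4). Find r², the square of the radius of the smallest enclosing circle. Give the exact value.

A smallest enclosing disk is always determined by at most three of the input points on its boundary.
The farthest pair is P_1–P_4 with squared distance 125. The circle on this segment as diameter has centre (-3.5, 5) and r² = 125/4 = 31.25.
Check P_2: distance² to centre = 28.25 ≤ 31.25, so it lies inside.
All remaining points lie in this disk, and no smaller disk contains both endpoints, so this is the minimum enclosing circle.

31.25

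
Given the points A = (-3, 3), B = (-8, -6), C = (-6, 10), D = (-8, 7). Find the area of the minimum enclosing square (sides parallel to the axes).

256

The bounding box has width 5 and height 16.
An axis-aligned square enclosing the set must have side ≥ max(width, height).
So the minimum side is max(5, 16) = 16.
Area = 16² = 256.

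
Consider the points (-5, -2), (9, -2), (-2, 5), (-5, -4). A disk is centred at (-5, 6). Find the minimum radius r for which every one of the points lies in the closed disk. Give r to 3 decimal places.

16.125

The required radius is the distance from (-5, 6) to the farthest point.
Squared distances: 64, 260, 10, 100.
Maximum is 260, attained at (9, -2).
r = √260 ≈ 16.125.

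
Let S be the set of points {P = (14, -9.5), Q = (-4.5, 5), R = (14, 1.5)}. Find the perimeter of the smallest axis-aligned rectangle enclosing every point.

Width = max x − min x = 14 − (-4.5) = 18.5.
Height = max y − min y = 5 − (-9.5) = 14.5.
Perimeter = 2(18.5 + 14.5) = 66.

66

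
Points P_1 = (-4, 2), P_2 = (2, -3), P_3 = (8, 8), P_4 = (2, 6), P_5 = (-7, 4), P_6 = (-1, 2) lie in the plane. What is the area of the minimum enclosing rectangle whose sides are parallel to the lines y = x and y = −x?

In coordinates u = x + y, v = x − y the rectangle is axis-aligned; the map (x,y)→(u,v) scales areas by 2.
u-values: -2, -1, 16, 8, -3, 1; range = 16 − (-3) = 19.
v-values: -6, 5, 0, -4, -11, -3; range = 5 − (-11) = 16.
Area = (19 × 16) / 2 = 152.

152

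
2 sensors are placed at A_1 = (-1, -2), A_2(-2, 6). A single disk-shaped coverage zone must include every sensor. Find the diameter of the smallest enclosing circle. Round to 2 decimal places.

8.06

The smallest circle enclosing two points has them as diameter endpoints.
Centre = midpoint = (-1.5, 2); r² = |A_1A_2|²/4 = 65/4 = 16.25.
Diameter = 2r = 2√(16.25) ≈ 8.06.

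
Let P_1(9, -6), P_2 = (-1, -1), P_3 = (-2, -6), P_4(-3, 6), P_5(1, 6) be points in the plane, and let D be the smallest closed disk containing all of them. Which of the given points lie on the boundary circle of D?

P_1, P_4

A smallest enclosing disk is always determined by at most three of the input points on its boundary.
The farthest pair is P_1–P_4 with squared distance 288. The circle on this segment as diameter has centre (3, 0) and r² = 288/4 = 72.
Check P_2: distance² to centre = 17 ≤ 72, so it lies inside.
All remaining points lie in this disk, and no smaller disk contains both endpoints, so this is the minimum enclosing circle.
The points at distance exactly r from the centre are P_1, P_4 — 2 points.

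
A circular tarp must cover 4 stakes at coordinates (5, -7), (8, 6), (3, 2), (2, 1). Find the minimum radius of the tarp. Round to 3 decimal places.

6.671

By Welzl's lemma the MEC is supported by two points (diametrically opposite) or three points (on a circumcircle).
The farthest pair is (5, -7)–(8, 6) with squared distance 178. The circle on this segment as diameter has centre (6.5, -0.5) and r² = 178/4 = 44.5.
Check (3, 2): distance² to centre = 18.5 ≤ 44.5, so it lies inside.
All remaining points lie in this disk, and no smaller disk contains both endpoints, so this is the minimum enclosing circle.
r = √(44.5) ≈ 6.671.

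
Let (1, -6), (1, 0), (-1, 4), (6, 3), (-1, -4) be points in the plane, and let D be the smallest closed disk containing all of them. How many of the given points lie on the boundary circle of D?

The minimum enclosing circle is determined by three boundary points: (1, -6), (-1, 4), (6, 3).
Their circumcentre is (65/34, -21/34) with r² = 17225/578.
The farthest remaining point (-1, -4) is at distance² 11513/578 ≤ 17225/578.
The points at distance exactly r from the centre are (1, -6), (-1, 4), (6, 3) — 3 points.

3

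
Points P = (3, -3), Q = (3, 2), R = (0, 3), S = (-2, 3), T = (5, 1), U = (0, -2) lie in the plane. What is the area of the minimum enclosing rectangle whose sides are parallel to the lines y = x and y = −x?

In coordinates u = x + y, v = x − y the rectangle is axis-aligned; the map (x,y)→(u,v) scales areas by 2.
u-values: 0, 5, 3, 1, 6, -2; range = 6 − (-2) = 8.
v-values: 6, 1, -3, -5, 4, 2; range = 6 − (-5) = 11.
Area = (8 × 11) / 2 = 44.

44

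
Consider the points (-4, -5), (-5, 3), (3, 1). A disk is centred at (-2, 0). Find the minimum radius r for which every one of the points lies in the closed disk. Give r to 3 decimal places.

The required radius is the distance from (-2, 0) to the farthest point.
Squared distances: 29, 18, 26.
Maximum is 29, attained at (-4, -5).
r = √29 ≈ 5.385.

5.385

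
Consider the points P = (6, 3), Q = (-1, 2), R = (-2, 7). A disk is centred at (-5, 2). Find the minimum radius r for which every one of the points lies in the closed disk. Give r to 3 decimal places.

11.045

The required radius is the distance from (-5, 2) to the farthest point.
Squared distances: 122, 16, 34.
Maximum is 122, attained at P.
r = √122 ≈ 11.045.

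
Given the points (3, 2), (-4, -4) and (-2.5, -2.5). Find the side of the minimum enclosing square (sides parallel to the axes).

7

The bounding box has width 7 and height 6.
An axis-aligned square enclosing the set must have side ≥ max(width, height).
So the minimum side is max(7, 6) = 7.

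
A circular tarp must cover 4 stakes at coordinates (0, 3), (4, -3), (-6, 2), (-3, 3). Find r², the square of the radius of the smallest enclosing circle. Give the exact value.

31.25

A smallest enclosing disk is always determined by at most three of the input points on its boundary.
The farthest pair is (4, -3)–(-6, 2) with squared distance 125. The circle on this segment as diameter has centre (-1, -0.5) and r² = 125/4 = 31.25.
Check (0, 3): distance² to centre = 13.25 ≤ 31.25, so it lies inside.
All remaining points lie in this disk, and no smaller disk contains both endpoints, so this is the minimum enclosing circle.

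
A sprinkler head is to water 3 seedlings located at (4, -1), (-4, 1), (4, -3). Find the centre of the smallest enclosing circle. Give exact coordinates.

(0, -1)

Call the three points A, B, C in the order given.
Side lengths²: AB² = 68, AC² = 4, BC² = 80.
Since BC² = 80 ≥ 68 + 4 = 72, the angle opposite BC is not acute, so the smallest enclosing circle has BC as diameter.
Centre = midpoint of BC = (0, -1), r² = 80/4 = 20.
Centre = (0, -1).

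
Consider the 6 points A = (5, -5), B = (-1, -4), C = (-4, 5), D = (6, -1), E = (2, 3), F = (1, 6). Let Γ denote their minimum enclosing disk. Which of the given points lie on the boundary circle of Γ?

A, C

The farthest pair is A–C with squared distance 181. The circle on this segment as diameter has centre (0.5, 0) and r² = 181/4 = 45.25.
Check B: distance² to centre = 18.25 ≤ 45.25, so it lies inside.
All remaining points lie in this disk, and no smaller disk contains both endpoints, so this is the minimum enclosing circle.
The points at distance exactly r from the centre are A, C — 2 points.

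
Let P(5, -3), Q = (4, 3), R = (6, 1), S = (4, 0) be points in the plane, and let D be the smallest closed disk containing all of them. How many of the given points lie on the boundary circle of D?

The farthest pair is P–Q with squared distance 37. The circle on this segment as diameter has centre (4.5, 0) and r² = 37/4 = 9.25.
Check R: distance² to centre = 3.25 ≤ 9.25, so it lies inside.
All remaining points lie in this disk, and no smaller disk contains both endpoints, so this is the minimum enclosing circle.
The points at distance exactly r from the centre are P, Q — 2 points.

2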